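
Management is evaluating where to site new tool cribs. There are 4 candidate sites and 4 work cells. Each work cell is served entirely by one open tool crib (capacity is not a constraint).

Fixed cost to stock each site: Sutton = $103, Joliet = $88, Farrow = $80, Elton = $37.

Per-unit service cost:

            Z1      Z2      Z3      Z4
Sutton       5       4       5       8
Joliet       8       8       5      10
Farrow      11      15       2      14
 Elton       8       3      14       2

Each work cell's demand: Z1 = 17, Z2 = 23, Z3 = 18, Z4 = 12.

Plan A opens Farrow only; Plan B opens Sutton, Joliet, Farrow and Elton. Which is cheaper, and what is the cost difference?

Plan A: {Farrow}: Z1→Farrow 11·17=187, Z2→Farrow 15·23=345, Z3→Farrow 2·18=36, Z4→Farrow 14·12=168. Service 736; fixed 80; total 816.
Plan B: {Sutton, Joliet, Farrow, Elton}: Z1→Sutton 5·17=85, Z2→Elton 3·23=69, Z3→Farrow 2·18=36, Z4→Elton 2·12=24. Service 214; fixed 308; total 522.
Difference: |816 − 522| = 294.

Plan B is cheaper by 294.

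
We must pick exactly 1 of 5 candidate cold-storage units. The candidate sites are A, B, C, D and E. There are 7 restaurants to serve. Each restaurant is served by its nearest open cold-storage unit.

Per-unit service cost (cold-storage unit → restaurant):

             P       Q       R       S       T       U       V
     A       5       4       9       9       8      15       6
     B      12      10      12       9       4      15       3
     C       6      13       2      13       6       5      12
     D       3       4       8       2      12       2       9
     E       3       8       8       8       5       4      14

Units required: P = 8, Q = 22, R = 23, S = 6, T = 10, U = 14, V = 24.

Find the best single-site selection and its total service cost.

With exactly 1 open, each restaurant uses its cheapest among the chosen.
{D}: P→D 3·8=24, Q→D 4·22=88, R→D 8·23=184, S→D 2·6=12, T→D 12·10=120, U→D 2·14=28, V→D 9·24=216. Service cost 672.
{A}: service cost 823
{E}: service cost 874
Among all 5 size-1 choices, {D} is lowest.

Choose D only; total service cost 672.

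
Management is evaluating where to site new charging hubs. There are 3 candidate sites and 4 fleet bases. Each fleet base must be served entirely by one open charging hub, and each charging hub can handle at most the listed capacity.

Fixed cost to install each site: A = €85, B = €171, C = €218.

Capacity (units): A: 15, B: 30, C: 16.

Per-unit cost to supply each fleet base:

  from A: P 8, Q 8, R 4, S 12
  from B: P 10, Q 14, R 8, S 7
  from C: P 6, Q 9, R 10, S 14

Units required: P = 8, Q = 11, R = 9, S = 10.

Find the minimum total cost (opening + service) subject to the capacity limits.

Minimum total cost: 566

Open {A, B}: P→B 10·8=80, Q→A 8·11=88, R→B 8·9=72, S→B 7·10=70.
Loads: A carries 11/15, B carries 27/30. Service 310; fixed 256; total 566.
Next best feasible plan costs 596.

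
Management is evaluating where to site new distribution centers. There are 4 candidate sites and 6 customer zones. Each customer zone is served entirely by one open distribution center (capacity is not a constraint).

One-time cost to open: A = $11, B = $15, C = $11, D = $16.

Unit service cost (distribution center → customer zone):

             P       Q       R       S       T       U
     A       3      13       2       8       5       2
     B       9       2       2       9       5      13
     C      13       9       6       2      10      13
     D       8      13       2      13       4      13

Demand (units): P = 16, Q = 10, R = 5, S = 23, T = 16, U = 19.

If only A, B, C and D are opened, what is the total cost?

Each customer zone is assigned to its cheapest site among the open ones.
{A, B, C, D}: P→A 3·16=48, Q→B 2·10=20, R→A 2·5=10, S→C 2·23=46, T→D 4·16=64, U→A 2·19=38. Service 226; fixed 53; total 279.

Total cost: 279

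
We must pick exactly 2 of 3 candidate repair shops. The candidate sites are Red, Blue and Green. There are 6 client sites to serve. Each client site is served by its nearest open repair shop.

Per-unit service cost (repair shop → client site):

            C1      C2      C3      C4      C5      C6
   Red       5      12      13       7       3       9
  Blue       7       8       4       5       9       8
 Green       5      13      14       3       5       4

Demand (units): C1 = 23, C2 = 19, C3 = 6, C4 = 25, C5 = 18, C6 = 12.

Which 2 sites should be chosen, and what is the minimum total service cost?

Choose Blue and Green; total service cost 504.

With exactly 2 open, each client site uses its cheapest among the chosen.
{Blue, Green}: C1→Green 5·23=115, C2→Blue 8·19=152, C3→Blue 4·6=24, C4→Green 3·25=75, C5→Green 5·18=90, C6→Green 4·12=48. Service cost 504.
{Red, Blue}: service cost 566
{Red, Green}: service cost 598
Among all 3 size-2 choices, {Blue, Green} is lowest.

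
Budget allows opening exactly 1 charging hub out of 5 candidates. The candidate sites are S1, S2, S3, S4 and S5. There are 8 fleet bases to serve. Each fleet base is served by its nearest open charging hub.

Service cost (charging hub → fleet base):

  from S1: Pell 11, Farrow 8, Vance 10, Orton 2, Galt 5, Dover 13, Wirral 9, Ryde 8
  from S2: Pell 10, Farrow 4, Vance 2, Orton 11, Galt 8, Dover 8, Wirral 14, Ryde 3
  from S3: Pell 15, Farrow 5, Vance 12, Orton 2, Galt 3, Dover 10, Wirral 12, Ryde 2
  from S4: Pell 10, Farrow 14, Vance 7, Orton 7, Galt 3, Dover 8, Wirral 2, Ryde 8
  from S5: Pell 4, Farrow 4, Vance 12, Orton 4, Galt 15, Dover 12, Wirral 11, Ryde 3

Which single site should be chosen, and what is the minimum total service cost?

With exactly 1 open, each fleet base uses its cheapest among the chosen.
{S4}: Pell→S4 10, Farrow→S4 14, Vance→S4 7, Orton→S4 7, Galt→S4 3, Dover→S4 8, Wirral→S4 2, Ryde→S4 8. Service cost 59.
{S2}: service cost 60
{S3}: service cost 61
Among all 5 size-1 choices, {S4} is lowest.

Choose S4 only; total service cost 59.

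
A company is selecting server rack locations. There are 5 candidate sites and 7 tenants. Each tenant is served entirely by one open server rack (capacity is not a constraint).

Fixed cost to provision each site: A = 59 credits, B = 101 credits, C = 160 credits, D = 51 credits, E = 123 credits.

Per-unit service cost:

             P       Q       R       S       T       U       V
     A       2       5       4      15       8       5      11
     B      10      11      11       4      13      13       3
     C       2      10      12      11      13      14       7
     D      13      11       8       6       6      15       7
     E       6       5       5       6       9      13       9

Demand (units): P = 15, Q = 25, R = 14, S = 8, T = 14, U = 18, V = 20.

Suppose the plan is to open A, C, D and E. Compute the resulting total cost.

Each tenant is assigned to its cheapest site among the open ones.
{A, C, D, E}: P→A 2·15=30, Q→A 5·25=125, R→A 4·14=56, S→D 6·8=48, T→D 6·14=84, U→A 5·18=90, V→C 7·20=140. Service 573; fixed 393; total 966.

Total cost: 966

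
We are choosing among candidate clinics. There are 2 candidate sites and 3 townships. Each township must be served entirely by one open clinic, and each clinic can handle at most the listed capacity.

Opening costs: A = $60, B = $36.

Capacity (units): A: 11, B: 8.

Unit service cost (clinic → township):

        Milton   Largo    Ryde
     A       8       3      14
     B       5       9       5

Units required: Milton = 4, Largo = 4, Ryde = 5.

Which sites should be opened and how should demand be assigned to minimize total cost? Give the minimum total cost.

Minimum total cost: 165

Open {A, B}: Milton→A 8·4=32, Largo→A 3·4=12, Ryde→B 5·5=25.
Loads: A carries 8/11, B carries 5/8. Service 69; fixed 96; total 165.
Next best feasible plan costs 198.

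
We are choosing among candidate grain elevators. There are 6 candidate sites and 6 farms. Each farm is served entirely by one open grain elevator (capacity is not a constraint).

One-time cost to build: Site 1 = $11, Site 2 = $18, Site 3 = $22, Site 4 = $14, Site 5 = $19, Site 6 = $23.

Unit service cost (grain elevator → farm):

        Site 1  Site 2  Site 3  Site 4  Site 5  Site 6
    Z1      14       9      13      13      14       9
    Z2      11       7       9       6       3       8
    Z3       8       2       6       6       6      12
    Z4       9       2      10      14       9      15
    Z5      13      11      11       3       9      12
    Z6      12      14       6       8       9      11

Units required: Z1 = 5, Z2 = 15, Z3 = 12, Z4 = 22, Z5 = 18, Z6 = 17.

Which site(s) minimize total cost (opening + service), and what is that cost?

For any fixed open set, each farm goes to its cheapest open site; total = fixed + service.
{Site 2, Site 3, Site 4, Site 5}: Z1→Site 2 9·5=45, Z2→Site 5 3·15=45, Z3→Site 2 2·12=24, Z4→Site 2 2·22=44, Z5→Site 4 3·18=54, Z6→Site 3 6·17=102. Service 314; fixed 73; total 387.
{Site 1, Site 2, Site 3, Site 4, Site 5}: Z1→Site 2 9·5=45, Z2→Site 5 3·15=45, Z3→Site 2 2·12=24, Z4→Site 2 2·22=44, Z5→Site 4 3·18=54, Z6→Site 3 6·17=102. Service 314; fixed 84; total 398.
{Site 2, Site 4, Site 5}: service 348 + fixed 51 = 399
{Site 1, Site 2, Site 3, Site 4, Site 5, Site 6}: service 314 + fixed 107 = 421
No other subset beats 387.

Open Site 2, Site 3, Site 4 and Site 5; minimum total cost 387.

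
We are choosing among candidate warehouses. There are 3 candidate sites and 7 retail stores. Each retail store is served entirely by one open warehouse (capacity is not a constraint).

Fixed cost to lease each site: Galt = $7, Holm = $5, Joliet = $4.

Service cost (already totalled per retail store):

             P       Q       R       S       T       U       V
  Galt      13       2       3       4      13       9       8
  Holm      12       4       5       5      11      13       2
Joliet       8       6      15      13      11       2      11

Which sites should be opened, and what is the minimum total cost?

Open Holm and Joliet; minimum total cost 46.

For any fixed open set, each retail store goes to its cheapest open site; total = fixed + service.
{Holm, Joliet}: P→Joliet 8, Q→Holm 4, R→Holm 5, S→Holm 5, T→Holm 11, U→Joliet 2, V→Holm 2. Service 37; fixed 9; total 46.
{Galt, Holm, Joliet}: service 32 + fixed 16 = 48
{Galt, Joliet}: service 38 + fixed 11 = 49
{Joliet}: service 66 + fixed 4 = 70
No other subset beats 46.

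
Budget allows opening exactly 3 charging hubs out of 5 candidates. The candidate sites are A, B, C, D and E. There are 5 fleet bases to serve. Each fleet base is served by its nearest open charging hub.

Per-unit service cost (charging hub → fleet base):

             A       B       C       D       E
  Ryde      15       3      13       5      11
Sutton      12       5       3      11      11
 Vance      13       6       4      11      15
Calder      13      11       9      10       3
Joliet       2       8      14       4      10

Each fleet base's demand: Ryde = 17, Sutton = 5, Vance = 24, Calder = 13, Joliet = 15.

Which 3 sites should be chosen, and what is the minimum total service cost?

With exactly 3 open, each fleet base uses its cheapest among the chosen.
{A, B, E}: Ryde→B 3·17=51, Sutton→B 5·5=25, Vance→B 6·24=144, Calder→E 3·13=39, Joliet→A 2·15=30. Service cost 289.
{C, D, E}: service cost 295
{A, B, C}: service cost 309
Among all 10 size-3 choices, {A, B, E} is lowest.

Choose A, B and E; total service cost 289.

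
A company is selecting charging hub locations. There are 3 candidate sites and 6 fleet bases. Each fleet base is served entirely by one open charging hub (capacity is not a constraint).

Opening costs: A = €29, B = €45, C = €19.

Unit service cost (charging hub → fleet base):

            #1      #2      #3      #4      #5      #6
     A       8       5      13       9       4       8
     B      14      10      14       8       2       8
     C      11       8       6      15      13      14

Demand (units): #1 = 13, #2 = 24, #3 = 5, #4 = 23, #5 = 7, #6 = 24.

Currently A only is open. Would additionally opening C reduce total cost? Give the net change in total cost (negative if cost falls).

Yes — net change −16 (cost falls by 16).

Current service cost with {A}: 716.
Adding C: each fleet base re-picks its cheapest; new service cost 681, saving 35.
Extra fixed cost: 19. Net change = 19 − 35 = -16.
(Totals: 745 → 729.)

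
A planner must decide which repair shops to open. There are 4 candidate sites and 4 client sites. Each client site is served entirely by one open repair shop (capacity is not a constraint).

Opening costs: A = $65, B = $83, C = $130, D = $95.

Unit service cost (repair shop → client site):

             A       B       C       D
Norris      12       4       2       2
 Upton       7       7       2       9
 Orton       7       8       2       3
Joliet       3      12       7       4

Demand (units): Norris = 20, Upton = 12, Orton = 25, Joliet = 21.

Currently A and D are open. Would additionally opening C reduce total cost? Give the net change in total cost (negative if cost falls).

Current service cost with {A, D}: 262.
Adding C: each client site re-picks its cheapest; new service cost 177, saving 85.
Extra fixed cost: 130. Net change = 130 − 85 = 45.
(Totals: 422 → 467.)

No — net change +45 (cost rises by 45).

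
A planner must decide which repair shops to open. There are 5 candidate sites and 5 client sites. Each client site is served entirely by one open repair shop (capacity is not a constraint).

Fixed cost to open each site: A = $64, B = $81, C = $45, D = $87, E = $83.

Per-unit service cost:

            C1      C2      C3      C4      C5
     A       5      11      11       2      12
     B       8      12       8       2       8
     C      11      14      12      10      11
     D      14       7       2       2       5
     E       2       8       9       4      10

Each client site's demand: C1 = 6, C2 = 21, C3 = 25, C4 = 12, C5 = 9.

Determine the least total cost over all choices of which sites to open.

For any fixed open set, each client site goes to its cheapest open site; total = fixed + service.
{D}: C1→D 14·6=84, C2→D 7·21=147, C3→D 2·25=50, C4→D 2·12=24, C5→D 5·9=45. Service 350; fixed 87; total 437.
{A, D}: service 296 + fixed 151 = 447
{D, E}: service 278 + fixed 170 = 448
{A, B, C, D, E}: C1→E 2·6=12, C2→D 7·21=147, C3→D 2·25=50, C4→A 2·12=24, C5→D 5·9=45. Service 278; fixed 360; total 638.
No other subset beats 437.

Minimum total cost: 437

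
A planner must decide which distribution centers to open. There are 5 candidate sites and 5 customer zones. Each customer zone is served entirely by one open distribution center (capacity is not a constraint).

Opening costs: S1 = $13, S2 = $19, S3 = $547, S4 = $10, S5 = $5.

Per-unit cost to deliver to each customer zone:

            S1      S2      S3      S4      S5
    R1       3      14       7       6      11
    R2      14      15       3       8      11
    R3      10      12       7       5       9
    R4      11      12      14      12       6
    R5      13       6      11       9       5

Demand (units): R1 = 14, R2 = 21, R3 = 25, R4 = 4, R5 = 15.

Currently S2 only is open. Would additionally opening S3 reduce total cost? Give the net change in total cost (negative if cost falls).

Current service cost with {S2}: 949.
Adding S3: each customer zone re-picks its cheapest; new service cost 474, saving 475.
Extra fixed cost: 547. Net change = 547 − 475 = 72.
(Totals: 968 → 1040.)

No — net change +72 (cost rises by 72).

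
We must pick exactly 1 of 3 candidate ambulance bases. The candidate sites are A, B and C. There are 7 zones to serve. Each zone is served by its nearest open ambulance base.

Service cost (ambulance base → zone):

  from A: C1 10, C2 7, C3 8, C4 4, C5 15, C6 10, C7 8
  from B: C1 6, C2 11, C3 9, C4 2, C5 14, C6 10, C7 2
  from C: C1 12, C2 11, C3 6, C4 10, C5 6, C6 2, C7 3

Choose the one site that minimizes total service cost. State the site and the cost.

Choose C only; total service cost 50.

With exactly 1 open, each zone uses its cheapest among the chosen.
{C}: C1→C 12, C2→C 11, C3→C 6, C4→C 10, C5→C 6, C6→C 2, C7→C 3. Service cost 50.
{B}: service cost 54
{A}: service cost 62
Among all 3 size-1 choices, {C} is lowest.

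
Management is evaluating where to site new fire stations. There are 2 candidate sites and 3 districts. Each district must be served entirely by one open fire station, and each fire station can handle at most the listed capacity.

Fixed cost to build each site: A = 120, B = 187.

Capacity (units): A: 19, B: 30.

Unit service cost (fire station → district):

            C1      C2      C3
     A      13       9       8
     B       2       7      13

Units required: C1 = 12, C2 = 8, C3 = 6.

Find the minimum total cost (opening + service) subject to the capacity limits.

Minimum total cost: 345

Open {B}: C1→B 2·12=24, C2→B 7·8=56, C3→B 13·6=78.
Loads: B carries 26/30. Service 158; fixed 187; total 345.
Next best feasible plan costs 435.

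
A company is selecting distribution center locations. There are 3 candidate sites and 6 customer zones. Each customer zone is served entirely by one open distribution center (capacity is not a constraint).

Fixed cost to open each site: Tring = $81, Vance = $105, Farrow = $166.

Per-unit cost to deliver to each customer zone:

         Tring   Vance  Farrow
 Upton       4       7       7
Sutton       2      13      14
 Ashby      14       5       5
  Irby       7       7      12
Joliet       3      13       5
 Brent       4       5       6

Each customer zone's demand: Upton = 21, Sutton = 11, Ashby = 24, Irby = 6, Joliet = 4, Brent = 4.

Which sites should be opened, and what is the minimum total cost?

For any fixed open set, each customer zone goes to its cheapest open site; total = fixed + service.
{Tring, Vance}: Upton→Tring 4·21=84, Sutton→Tring 2·11=22, Ashby→Vance 5·24=120, Irby→Tring 7·6=42, Joliet→Tring 3·4=12, Brent→Tring 4·4=16. Service 296; fixed 186; total 482.
{Tring, Farrow}: Upton→Tring 4·21=84, Sutton→Tring 2·11=22, Ashby→Farrow 5·24=120, Irby→Tring 7·6=42, Joliet→Tring 3·4=12, Brent→Tring 4·4=16. Service 296; fixed 247; total 543.
{Tring}: service 512 + fixed 81 = 593
{Tring, Vance, Farrow}: service 296 + fixed 352 = 648
(All 7 nonempty subsets were checked; Tring and Vance is lowest.)

Open Tring and Vance; minimum total cost 482.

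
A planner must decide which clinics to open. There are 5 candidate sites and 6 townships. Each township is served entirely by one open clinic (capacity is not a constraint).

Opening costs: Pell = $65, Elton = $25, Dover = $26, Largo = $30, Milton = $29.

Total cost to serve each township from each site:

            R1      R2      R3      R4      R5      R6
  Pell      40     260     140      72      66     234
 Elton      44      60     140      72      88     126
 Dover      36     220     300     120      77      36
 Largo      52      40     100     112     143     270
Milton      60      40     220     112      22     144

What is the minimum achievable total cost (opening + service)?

Minimum total cost: 416

For any fixed open set, each township goes to its cheapest open site; total = fixed + service.
{Elton, Dover, Largo, Milton}: R1→Dover 36, R2→Largo 40, R3→Largo 100, R4→Elton 72, R5→Milton 22, R6→Dover 36. Service 306; fixed 110; total 416.
{Elton, Dover, Milton}: service 346 + fixed 80 = 426
{Dover, Largo, Milton}: service 346 + fixed 85 = 431
{Pell, Elton, Dover, Largo, Milton}: service 306 + fixed 175 = 481
No other subset beats 416.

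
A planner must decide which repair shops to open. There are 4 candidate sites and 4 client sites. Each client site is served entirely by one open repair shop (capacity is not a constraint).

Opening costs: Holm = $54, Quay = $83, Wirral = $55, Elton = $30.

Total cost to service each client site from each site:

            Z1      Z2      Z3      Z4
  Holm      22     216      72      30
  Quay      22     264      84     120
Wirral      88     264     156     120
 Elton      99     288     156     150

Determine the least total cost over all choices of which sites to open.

For any fixed open set, each client site goes to its cheapest open site; total = fixed + service.
{Holm}: Z1→Holm 22, Z2→Holm 216, Z3→Holm 72, Z4→Holm 30. Service 340; fixed 54; total 394.
{Holm, Elton}: service 340 + fixed 84 = 424
{Holm, Wirral}: service 340 + fixed 109 = 449
{Holm, Quay, Wirral, Elton}: service 340 + fixed 222 = 562
(All 15 nonempty subsets were checked; Holm only is lowest.)

Minimum total cost: 394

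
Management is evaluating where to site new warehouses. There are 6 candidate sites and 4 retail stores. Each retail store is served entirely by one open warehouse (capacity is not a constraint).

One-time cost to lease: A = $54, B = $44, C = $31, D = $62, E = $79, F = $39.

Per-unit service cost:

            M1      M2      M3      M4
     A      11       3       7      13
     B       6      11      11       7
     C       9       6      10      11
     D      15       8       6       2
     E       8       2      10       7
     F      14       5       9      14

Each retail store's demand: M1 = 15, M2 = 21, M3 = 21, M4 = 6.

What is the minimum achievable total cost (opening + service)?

Minimum total cost: 440

For any fixed open set, each retail store goes to its cheapest open site; total = fixed + service.
{A, B}: M1→B 6·15=90, M2→A 3·21=63, M3→A 7·21=147, M4→B 7·6=42. Service 342; fixed 98; total 440.
{D, E}: M1→E 8·15=120, M2→E 2·21=42, M3→D 6·21=126, M4→D 2·6=12. Service 300; fixed 141; total 441.
{A, B, D}: service 291 + fixed 160 = 451
{A, B, C, D, E, F}: service 270 + fixed 309 = 579
No other subset beats 440.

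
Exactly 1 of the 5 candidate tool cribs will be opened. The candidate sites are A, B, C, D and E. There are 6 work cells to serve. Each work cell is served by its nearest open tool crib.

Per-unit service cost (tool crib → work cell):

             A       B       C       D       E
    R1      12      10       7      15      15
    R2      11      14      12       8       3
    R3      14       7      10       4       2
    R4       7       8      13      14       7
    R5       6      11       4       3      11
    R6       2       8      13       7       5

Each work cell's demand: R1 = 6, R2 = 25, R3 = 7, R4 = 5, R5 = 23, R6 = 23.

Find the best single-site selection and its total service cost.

With exactly 1 open, each work cell uses its cheapest among the chosen.
{E}: R1→E 15·6=90, R2→E 3·25=75, R3→E 2·7=14, R4→E 7·5=35, R5→E 11·23=253, R6→E 5·23=115. Service cost 582.
{D}: service cost 618
{A}: service cost 664
Among all 5 size-1 choices, {E} is lowest.

Choose E only; total service cost 582.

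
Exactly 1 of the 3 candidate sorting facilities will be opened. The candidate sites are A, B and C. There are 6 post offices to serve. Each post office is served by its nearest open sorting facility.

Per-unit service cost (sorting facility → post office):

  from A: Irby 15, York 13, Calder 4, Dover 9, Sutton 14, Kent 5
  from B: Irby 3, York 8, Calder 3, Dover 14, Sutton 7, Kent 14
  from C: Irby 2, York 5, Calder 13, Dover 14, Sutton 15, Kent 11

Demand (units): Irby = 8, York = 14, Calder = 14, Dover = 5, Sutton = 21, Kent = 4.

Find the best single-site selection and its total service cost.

With exactly 1 open, each post office uses its cheapest among the chosen.
{B}: Irby→B 3·8=24, York→B 8·14=112, Calder→B 3·14=42, Dover→B 14·5=70, Sutton→B 7·21=147, Kent→B 14·4=56. Service cost 451.
{C}: service cost 697
{A}: service cost 717
Among all 3 size-1 choices, {B} is lowest.

Choose B only; total service cost 451.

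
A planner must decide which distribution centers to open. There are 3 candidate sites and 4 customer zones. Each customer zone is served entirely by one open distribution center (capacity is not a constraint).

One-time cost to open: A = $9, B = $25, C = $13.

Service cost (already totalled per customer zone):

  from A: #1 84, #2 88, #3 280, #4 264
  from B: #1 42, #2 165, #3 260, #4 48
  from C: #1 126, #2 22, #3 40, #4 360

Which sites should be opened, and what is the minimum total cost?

Open B and C; minimum total cost 190.

For any fixed open set, each customer zone goes to its cheapest open site; total = fixed + service.
{B, C}: #1→B 42, #2→C 22, #3→C 40, #4→B 48. Service 152; fixed 38; total 190.
{A, B, C}: #1→B 42, #2→C 22, #3→C 40, #4→B 48. Service 152; fixed 47; total 199.
{A, C}: #1→A 84, #2→C 22, #3→C 40, #4→A 264. Service 410; fixed 22; total 432.
{A}: service 716 + fixed 9 = 725
(All 7 nonempty subsets were checked; B and C is lowest.)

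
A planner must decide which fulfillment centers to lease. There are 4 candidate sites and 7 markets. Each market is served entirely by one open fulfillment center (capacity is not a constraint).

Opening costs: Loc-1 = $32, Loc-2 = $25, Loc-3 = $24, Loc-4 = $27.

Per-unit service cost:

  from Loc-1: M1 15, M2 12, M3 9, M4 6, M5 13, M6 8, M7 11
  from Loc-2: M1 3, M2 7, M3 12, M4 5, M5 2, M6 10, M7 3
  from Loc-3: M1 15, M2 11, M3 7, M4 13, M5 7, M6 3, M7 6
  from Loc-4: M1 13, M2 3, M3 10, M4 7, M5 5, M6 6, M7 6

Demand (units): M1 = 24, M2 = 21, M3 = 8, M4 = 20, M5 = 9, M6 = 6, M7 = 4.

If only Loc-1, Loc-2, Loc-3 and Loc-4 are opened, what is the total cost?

Total cost: 447

Each market is assigned to its cheapest site among the open ones.
{Loc-1, Loc-2, Loc-3, Loc-4}: M1→Loc-2 3·24=72, M2→Loc-4 3·21=63, M3→Loc-3 7·8=56, M4→Loc-2 5·20=100, M5→Loc-2 2·9=18, M6→Loc-3 3·6=18, M7→Loc-2 3·4=12. Service 339; fixed 108; total 447.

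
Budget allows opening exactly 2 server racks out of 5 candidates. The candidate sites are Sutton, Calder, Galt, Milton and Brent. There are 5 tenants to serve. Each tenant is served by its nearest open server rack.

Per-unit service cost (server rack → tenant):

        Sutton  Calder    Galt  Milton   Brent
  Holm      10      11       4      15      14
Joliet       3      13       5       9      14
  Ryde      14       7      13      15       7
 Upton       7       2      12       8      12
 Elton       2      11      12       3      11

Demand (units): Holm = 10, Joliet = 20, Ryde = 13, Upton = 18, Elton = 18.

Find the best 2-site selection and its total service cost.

With exactly 2 open, each tenant uses its cheapest among the chosen.
{Sutton, Calder}: Holm→Sutton 10·10=100, Joliet→Sutton 3·20=60, Ryde→Calder 7·13=91, Upton→Calder 2·18=36, Elton→Sutton 2·18=36. Service cost 323.
{Sutton, Brent}: service cost 413
{Sutton, Galt}: service cost 431
Among all 10 size-2 choices, {Sutton, Calder} is lowest.

Choose Sutton and Calder; total service cost 323.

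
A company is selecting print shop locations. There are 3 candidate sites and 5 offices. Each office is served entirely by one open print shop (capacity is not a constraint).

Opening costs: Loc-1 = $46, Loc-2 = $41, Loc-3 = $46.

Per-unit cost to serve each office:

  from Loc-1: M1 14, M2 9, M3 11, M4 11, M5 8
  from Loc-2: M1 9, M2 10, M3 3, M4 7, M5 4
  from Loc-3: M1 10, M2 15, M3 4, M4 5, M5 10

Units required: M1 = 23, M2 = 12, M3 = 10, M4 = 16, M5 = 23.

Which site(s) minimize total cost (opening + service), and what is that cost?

Open Loc-2 only; minimum total cost 602.

For any fixed open set, each office goes to its cheapest open site; total = fixed + service.
{Loc-2}: M1→Loc-2 9·23=207, M2→Loc-2 10·12=120, M3→Loc-2 3·10=30, M4→Loc-2 7·16=112, M5→Loc-2 4·23=92. Service 561; fixed 41; total 602.
{Loc-2, Loc-3}: M1→Loc-2 9·23=207, M2→Loc-2 10·12=120, M3→Loc-2 3·10=30, M4→Loc-3 5·16=80, M5→Loc-2 4·23=92. Service 529; fixed 87; total 616.
{Loc-1, Loc-2}: service 549 + fixed 87 = 636
{Loc-1, Loc-2, Loc-3}: service 517 + fixed 133 = 650
No other subset beats 602.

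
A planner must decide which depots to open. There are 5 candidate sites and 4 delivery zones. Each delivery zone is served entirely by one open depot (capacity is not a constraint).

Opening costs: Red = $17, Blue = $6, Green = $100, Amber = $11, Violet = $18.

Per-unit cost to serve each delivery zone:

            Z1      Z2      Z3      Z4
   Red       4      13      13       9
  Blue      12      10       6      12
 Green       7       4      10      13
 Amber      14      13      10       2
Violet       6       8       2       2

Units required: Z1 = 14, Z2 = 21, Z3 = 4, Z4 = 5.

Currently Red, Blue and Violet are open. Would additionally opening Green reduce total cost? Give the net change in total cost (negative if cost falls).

No — net change +16 (cost rises by 16).

Current service cost with {Red, Blue, Violet}: 242.
Adding Green: each delivery zone re-picks its cheapest; new service cost 158, saving 84.
Extra fixed cost: 100. Net change = 100 − 84 = 16.
(Totals: 283 → 299.)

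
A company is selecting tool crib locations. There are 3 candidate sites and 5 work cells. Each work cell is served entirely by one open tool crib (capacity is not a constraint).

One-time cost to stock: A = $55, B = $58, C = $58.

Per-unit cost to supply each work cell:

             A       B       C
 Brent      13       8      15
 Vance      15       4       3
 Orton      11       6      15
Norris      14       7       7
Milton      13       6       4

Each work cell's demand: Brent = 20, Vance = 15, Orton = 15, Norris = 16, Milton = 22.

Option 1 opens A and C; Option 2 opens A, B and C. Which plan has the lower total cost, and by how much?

Option 2 is cheaper by 117.

Option 1: {A, C}: Brent→A 13·20=260, Vance→C 3·15=45, Orton→A 11·15=165, Norris→C 7·16=112, Milton→C 4·22=88. Service 670; fixed 113; total 783.
Option 2: {A, B, C}: Brent→B 8·20=160, Vance→C 3·15=45, Orton→B 6·15=90, Norris→B 7·16=112, Milton→C 4·22=88. Service 495; fixed 171; total 666.
Difference: |783 − 666| = 117.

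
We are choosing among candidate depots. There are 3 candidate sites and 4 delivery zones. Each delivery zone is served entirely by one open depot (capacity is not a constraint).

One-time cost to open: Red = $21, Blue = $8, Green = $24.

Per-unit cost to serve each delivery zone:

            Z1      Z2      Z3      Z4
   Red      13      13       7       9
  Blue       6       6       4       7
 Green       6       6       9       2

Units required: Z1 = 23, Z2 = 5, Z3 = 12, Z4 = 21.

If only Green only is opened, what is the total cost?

Each delivery zone is assigned to its cheapest site among the open ones.
{Green}: Z1→Green 6·23=138, Z2→Green 6·5=30, Z3→Green 9·12=108, Z4→Green 2·21=42. Service 318; fixed 24; total 342.

Total cost: 342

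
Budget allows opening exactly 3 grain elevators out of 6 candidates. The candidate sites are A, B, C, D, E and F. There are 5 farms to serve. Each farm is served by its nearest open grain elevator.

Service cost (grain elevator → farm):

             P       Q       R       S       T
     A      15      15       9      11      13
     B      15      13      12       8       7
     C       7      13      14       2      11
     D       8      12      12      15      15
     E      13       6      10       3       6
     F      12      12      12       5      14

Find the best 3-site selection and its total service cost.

With exactly 3 open, each farm uses its cheapest among the chosen.
{A, C, E}: P→C 7, Q→E 6, R→A 9, S→C 2, T→E 6. Service cost 30.
{B, C, E}: service cost 31
{C, D, E}: service cost 31
Among all 20 size-3 choices, {A, C, E} is lowest.

Choose A, C and E; total service cost 30.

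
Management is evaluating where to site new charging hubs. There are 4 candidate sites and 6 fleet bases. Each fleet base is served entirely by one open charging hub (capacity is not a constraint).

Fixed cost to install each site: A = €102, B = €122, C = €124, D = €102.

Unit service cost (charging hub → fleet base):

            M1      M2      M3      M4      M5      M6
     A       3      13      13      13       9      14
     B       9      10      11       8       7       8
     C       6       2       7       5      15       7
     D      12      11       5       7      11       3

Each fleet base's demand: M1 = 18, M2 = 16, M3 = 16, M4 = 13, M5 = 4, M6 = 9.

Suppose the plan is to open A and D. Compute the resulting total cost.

Each fleet base is assigned to its cheapest site among the open ones.
{A, D}: M1→A 3·18=54, M2→D 11·16=176, M3→D 5·16=80, M4→D 7·13=91, M5→A 9·4=36, M6→D 3·9=27. Service 464; fixed 204; total 668.

Total cost: 668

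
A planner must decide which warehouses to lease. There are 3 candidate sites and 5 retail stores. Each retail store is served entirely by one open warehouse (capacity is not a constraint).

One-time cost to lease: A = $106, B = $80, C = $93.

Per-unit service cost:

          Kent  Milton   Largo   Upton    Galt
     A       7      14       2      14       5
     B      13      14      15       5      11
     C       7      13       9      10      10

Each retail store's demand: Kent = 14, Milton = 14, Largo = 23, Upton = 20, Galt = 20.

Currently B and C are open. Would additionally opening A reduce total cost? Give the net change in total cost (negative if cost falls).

Current service cost with {B, C}: 787.
Adding A: each retail store re-picks its cheapest; new service cost 526, saving 261.
Extra fixed cost: 106. Net change = 106 − 261 = -155.
(Totals: 960 → 805.)

Yes — net change −155 (cost falls by 155).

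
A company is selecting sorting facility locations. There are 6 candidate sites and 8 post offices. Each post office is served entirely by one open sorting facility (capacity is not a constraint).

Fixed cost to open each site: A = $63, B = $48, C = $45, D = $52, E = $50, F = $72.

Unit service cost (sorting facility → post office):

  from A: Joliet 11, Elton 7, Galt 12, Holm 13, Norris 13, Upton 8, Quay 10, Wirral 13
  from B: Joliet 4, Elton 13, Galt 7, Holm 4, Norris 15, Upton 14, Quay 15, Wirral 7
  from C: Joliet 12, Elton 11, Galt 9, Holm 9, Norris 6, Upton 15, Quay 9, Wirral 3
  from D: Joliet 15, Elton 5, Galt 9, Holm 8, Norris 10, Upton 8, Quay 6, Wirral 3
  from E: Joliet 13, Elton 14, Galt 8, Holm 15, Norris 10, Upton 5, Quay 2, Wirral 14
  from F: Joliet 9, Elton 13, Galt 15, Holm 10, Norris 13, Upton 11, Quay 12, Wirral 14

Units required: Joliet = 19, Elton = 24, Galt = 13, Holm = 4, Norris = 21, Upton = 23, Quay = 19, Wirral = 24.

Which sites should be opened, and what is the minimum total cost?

For any fixed open set, each post office goes to its cheapest open site; total = fixed + service.
{B, C, D, E}: Joliet→B 4·19=76, Elton→D 5·24=120, Galt→B 7·13=91, Holm→B 4·4=16, Norris→C 6·21=126, Upton→E 5·23=115, Quay→E 2·19=38, Wirral→C 3·24=72. Service 654; fixed 195; total 849.
{B, D, E}: service 738 + fixed 150 = 888
{A, B, C, E}: Joliet→B 4·19=76, Elton→A 7·24=168, Galt→B 7·13=91, Holm→B 4·4=16, Norris→C 6·21=126, Upton→E 5·23=115, Quay→E 2·19=38, Wirral→C 3·24=72. Service 702; fixed 206; total 908.
{A, B, C, D, E, F}: service 654 + fixed 330 = 984
No other subset beats 849.

Open B, C, D and E; minimum total cost 849.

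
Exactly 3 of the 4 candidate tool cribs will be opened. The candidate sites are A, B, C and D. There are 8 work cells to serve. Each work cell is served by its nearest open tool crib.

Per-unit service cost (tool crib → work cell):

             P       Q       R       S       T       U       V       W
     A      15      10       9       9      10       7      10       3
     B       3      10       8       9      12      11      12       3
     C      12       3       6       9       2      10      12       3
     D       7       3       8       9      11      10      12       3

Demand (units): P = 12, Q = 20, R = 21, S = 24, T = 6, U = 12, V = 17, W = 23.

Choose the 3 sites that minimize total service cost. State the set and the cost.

With exactly 3 open, each work cell uses its cheapest among the chosen.
{A, B, C}: P→B 3·12=36, Q→C 3·20=60, R→C 6·21=126, S→A 9·24=216, T→C 2·6=12, U→A 7·12=84, V→A 10·17=170, W→A 3·23=69. Service cost 773.
{A, C, D}: service cost 821
{B, C, D}: service cost 843
Among all 4 size-3 choices, {A, B, C} is lowest.

Choose A, B and C; total service cost 773.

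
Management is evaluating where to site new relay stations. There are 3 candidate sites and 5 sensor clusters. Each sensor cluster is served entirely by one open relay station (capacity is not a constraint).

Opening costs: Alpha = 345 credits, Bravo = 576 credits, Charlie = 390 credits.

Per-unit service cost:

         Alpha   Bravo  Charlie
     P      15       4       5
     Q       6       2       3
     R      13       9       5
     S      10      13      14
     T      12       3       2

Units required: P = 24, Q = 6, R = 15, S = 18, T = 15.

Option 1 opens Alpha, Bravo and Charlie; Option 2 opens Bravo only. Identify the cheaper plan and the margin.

Option 1: {Alpha, Bravo, Charlie}: P→Bravo 4·24=96, Q→Bravo 2·6=12, R→Charlie 5·15=75, S→Alpha 10·18=180, T→Charlie 2·15=30. Service 393; fixed 1311; total 1704.
Option 2: {Bravo}: P→Bravo 4·24=96, Q→Bravo 2·6=12, R→Bravo 9·15=135, S→Bravo 13·18=234, T→Bravo 3·15=45. Service 522; fixed 576; total 1098.
Difference: |1704 − 1098| = 606.

Option 2 is cheaper by 606.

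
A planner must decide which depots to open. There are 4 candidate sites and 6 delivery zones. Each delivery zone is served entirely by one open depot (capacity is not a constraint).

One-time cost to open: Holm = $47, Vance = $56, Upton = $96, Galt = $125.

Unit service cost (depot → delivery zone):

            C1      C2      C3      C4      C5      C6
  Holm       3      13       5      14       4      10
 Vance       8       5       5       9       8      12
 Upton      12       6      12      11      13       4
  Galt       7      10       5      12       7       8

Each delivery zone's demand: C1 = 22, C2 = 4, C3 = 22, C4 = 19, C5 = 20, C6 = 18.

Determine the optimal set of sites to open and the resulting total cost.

Open Holm and Upton; minimum total cost 704.

For any fixed open set, each delivery zone goes to its cheapest open site; total = fixed + service.
{Holm, Upton}: C1→Holm 3·22=66, C2→Upton 6·4=24, C3→Holm 5·22=110, C4→Upton 11·19=209, C5→Holm 4·20=80, C6→Upton 4·18=72. Service 561; fixed 143; total 704.
{Holm, Vance, Upton}: C1→Holm 3·22=66, C2→Vance 5·4=20, C3→Holm 5·22=110, C4→Vance 9·19=171, C5→Holm 4·20=80, C6→Upton 4·18=72. Service 519; fixed 199; total 718.
{Holm, Vance}: C1→Holm 3·22=66, C2→Vance 5·4=20, C3→Holm 5·22=110, C4→Vance 9·19=171, C5→Holm 4·20=80, C6→Holm 10·18=180. Service 627; fixed 103; total 730.
{Holm, Vance, Upton, Galt}: C1→Holm 3·22=66, C2→Vance 5·4=20, C3→Holm 5·22=110, C4→Vance 9·19=171, C5→Holm 4·20=80, C6→Upton 4·18=72. Service 519; fixed 324; total 843.
No other subset beats 704.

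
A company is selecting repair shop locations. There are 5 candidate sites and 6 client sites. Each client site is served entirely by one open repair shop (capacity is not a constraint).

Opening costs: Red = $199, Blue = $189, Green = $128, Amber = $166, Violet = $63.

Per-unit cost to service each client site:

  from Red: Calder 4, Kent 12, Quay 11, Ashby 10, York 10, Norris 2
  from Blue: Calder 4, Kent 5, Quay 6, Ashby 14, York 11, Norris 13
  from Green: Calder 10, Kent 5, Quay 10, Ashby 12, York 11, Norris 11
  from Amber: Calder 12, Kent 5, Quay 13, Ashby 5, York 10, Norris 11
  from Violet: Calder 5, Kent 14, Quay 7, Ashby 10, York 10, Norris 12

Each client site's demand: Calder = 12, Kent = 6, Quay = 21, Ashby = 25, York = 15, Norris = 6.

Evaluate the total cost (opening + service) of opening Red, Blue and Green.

Each client site is assigned to its cheapest site among the open ones.
{Red, Blue, Green}: Calder→Red 4·12=48, Kent→Blue 5·6=30, Quay→Blue 6·21=126, Ashby→Red 10·25=250, York→Red 10·15=150, Norris→Red 2·6=12. Service 616; fixed 516; total 1132.

Total cost: 1132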